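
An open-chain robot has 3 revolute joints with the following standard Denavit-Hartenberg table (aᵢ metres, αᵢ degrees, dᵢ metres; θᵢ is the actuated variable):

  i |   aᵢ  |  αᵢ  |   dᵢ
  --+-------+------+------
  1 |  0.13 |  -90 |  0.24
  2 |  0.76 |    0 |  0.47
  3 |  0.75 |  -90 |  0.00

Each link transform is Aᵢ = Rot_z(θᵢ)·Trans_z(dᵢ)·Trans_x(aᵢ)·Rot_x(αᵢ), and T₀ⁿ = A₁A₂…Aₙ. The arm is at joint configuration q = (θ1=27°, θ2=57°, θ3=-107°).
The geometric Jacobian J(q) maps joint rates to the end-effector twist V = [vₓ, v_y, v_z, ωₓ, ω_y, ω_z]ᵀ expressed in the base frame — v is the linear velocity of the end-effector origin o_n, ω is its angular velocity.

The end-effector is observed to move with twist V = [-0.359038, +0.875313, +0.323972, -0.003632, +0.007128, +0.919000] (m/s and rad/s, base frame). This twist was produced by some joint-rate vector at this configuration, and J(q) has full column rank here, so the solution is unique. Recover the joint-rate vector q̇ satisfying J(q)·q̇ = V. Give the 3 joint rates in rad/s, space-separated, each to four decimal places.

0.9190 -0.7920 0.8000

o_n = [0.7008, 0.8846, 0.1771]
J₁: ẑ×o_n = [-0.8846, 0.7008, 0.0000], ω = ẑ
J2: z=[-0.4540, 0.8910, 0.0000] o=[0.1158, 0.0590, 0.2400] → [-0.0560, -0.0285, -0.8960, -0.4540, 0.8910, 0.0000]
J3: z=[-0.4540, 0.8910, 0.0000] o=[0.2713, 0.6657, -0.3974] → [0.5119, 0.2608, -0.4821, -0.4540, 0.8910, 0.0000]
q̇ = J⁺·V = [0.9190, -0.7920, 0.8000]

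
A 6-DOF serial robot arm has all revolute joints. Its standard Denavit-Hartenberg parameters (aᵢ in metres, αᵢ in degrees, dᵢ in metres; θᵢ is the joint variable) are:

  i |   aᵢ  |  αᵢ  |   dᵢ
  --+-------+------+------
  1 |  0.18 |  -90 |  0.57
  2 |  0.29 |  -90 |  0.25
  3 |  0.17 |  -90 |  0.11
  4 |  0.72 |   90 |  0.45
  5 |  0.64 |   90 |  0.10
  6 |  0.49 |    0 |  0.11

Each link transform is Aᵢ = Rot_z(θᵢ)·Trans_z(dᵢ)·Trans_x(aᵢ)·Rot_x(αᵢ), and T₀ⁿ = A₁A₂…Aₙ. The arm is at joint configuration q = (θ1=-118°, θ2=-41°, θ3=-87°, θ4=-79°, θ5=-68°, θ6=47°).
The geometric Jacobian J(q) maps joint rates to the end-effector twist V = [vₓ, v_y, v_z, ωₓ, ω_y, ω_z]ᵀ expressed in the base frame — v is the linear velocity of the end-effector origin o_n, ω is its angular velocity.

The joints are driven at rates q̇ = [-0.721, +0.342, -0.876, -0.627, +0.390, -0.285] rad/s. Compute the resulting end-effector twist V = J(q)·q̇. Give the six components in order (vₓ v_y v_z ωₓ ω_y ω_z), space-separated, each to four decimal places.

o_n = [-0.2065, -0.7794, -0.4441]
J₁: ẑ×o_n = [0.7794, -0.2065, 0.0000], ω = ẑ
J2: z=[0.8829, -0.4695, 0.0000] o=[-0.0845, -0.1589, 0.5700] → [0.4761, 0.8954, -0.6051, 0.8829, -0.4695, 0.0000]
J3: z=[-0.3080, -0.5793, -0.7547] o=[0.0335, -0.4695, 0.7603] → [0.4638, -0.1898, -0.0436, -0.3080, -0.5793, -0.7547]
J4: z=[-0.4000, -0.6409, 0.6552] o=[0.1463, -0.6189, 0.6831] → [0.8276, -0.6821, -0.1619, -0.4000, -0.6409, 0.6552]
J5: z=[-0.9061, 0.3839, -0.1777] o=[-0.1328, -1.3859, 0.4492] → [-0.2352, -0.7963, -0.5212, -0.9061, 0.3839, -0.1777]
J6: z=[0.2775, 0.8564, 0.4354] o=[-0.0190, -1.1266, -0.1334] → [-0.4172, 0.0046, 0.2569, 0.2775, 0.8564, 0.4354]
V = J·q̇ = [-1.2971, 0.7372, -0.3438, 0.3901, 0.6544, -0.6641]

-1.2971 0.7372 -0.3438 0.3901 0.6544 -0.6641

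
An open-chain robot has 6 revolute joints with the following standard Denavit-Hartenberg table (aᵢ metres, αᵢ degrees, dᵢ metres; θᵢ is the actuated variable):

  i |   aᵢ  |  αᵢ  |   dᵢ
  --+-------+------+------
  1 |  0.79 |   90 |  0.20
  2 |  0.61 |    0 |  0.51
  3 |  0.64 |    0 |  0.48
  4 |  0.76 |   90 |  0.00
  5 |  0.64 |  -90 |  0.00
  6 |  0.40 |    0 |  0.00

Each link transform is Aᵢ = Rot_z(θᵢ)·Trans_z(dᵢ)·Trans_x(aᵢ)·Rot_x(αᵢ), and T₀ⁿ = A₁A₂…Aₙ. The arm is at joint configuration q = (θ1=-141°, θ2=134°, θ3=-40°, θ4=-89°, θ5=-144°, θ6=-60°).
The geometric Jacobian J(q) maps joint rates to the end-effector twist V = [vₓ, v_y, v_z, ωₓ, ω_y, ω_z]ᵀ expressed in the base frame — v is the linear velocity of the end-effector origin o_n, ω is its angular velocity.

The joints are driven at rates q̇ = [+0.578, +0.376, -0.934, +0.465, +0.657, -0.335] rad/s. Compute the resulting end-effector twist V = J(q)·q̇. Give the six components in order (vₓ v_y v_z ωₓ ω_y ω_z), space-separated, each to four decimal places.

o_n = [-0.6480, 0.1138, 0.9392]
J₁: ẑ×o_n = [-0.1138, -0.6480, 0.0000], ω = ẑ
J2: z=[-0.6293, 0.7771, 0.0000] o=[-0.6139, -0.4972, 0.2000] → [0.5744, 0.4652, -0.3581, -0.6293, 0.7771, 0.0000]
J3: z=[-0.6293, 0.7771, 0.0000] o=[-0.6056, 0.1659, 0.6388] → [0.2334, 0.1890, 0.0657, -0.6293, 0.7771, 0.0000]
J4: z=[-0.6293, 0.7771, 0.0000] o=[-0.8730, 0.5670, 1.2772] → [-0.2627, -0.2128, 0.1103, -0.6293, 0.7771, 0.0000]
J5: z=[-0.0677, -0.0548, -0.9962] o=[-1.4614, 0.0905, 1.3435] → [0.0454, -0.8377, 0.0430, -0.0677, -0.0548, -0.9962]
J6: z=[0.0541, -0.9972, 0.0512] o=[-0.8238, 0.1228, 1.2983] → [0.3587, 0.0284, 0.1748, 0.0541, -0.9972, 0.0512]
V = J·q̇ = [-0.2803, -1.0350, -0.1750, -0.0041, 0.2258, -0.0937]

-0.2803 -1.0350 -0.1750 -0.0041 0.2258 -0.0937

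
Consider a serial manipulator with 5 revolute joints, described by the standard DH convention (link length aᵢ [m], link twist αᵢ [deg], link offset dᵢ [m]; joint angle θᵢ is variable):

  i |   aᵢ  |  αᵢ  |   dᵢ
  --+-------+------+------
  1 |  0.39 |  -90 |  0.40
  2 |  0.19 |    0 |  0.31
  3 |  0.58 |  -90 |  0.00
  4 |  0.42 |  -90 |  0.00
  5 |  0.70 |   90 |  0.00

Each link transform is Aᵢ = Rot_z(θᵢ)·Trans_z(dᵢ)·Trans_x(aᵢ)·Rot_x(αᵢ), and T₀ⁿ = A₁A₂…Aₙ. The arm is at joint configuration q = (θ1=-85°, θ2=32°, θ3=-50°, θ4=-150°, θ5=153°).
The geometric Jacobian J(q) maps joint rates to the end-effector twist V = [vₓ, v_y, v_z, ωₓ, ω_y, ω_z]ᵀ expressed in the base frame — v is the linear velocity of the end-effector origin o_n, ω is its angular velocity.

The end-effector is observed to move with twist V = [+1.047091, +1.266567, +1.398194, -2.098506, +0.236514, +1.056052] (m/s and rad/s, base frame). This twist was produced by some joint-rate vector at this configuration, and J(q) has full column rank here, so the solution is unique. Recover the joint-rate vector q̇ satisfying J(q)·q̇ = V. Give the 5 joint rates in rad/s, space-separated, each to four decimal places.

0.8440 -0.7560 -0.7380 -0.3310 -0.6650

o_n = [0.3095, -1.1497, 0.8353]
J₁: ẑ×o_n = [1.1497, 0.3095, -0.0000], ω = ẑ
J2: z=[0.9962, 0.0872, 0.0000] o=[0.0340, -0.3885, 0.4000] → [0.0379, -0.4336, -0.7823, 0.9962, 0.0872, 0.0000]
J3: z=[0.9962, 0.0872, 0.0000] o=[0.3569, -0.5220, 0.2993] → [0.0467, -0.5339, -0.6212, 0.9962, 0.0872, 0.0000]
J4: z=[0.0269, -0.3078, -0.9511] o=[0.4049, -1.0715, 0.4785] → [-0.1842, 0.0811, -0.0315, 0.0269, -0.3078, -0.9511]
J5: z=[0.9042, -0.3982, 0.1545] o=[0.5840, -0.7086, 0.3661] → [-0.1187, -0.4666, -0.5081, 0.9042, -0.3982, 0.1545]
q̇ = J⁺·V = [0.8440, -0.7560, -0.7380, -0.3310, -0.6650]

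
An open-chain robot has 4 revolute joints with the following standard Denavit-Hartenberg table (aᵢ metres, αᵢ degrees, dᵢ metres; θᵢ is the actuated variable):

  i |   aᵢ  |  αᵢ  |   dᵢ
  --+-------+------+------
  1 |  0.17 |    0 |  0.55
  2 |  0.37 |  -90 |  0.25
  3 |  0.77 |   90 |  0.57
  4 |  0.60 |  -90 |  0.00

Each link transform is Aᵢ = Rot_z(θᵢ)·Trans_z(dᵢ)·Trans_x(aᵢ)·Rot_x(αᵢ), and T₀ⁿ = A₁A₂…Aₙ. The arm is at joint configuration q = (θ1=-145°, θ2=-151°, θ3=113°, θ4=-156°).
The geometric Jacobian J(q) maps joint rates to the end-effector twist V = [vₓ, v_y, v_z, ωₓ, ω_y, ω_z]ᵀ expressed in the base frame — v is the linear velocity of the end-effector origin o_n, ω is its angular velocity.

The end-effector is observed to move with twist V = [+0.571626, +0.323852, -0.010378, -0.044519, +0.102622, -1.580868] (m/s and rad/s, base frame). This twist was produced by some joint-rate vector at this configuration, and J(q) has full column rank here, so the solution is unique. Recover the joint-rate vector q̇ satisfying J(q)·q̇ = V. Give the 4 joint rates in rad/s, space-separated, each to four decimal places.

-0.7440 -0.8060 0.0850 0.0790

o_n = [-0.3080, 0.3000, 0.5958]
J₁: ẑ×o_n = [-0.3000, -0.3080, 0.0000], ω = ẑ
J2: z=[0.0000, 0.0000, 1.0000] o=[-0.1393, -0.0975, 0.5500] → [-0.3975, -0.1688, 0.0000, 0.0000, 0.0000, 1.0000]
J3: z=[-0.8988, 0.4384, 0.0000] o=[0.0229, 0.2350, 0.8000] → [-0.0895, -0.1836, 0.0867, -0.8988, 0.4384, 0.0000]
J4: z=[0.4035, 0.8273, -0.3907] o=[-0.6213, 0.2145, 0.0912] → [0.4509, -0.3260, -0.2246, 0.4035, 0.8273, -0.3907]
q̇ = J⁺·V = [-0.7440, -0.8060, 0.0850, 0.0790]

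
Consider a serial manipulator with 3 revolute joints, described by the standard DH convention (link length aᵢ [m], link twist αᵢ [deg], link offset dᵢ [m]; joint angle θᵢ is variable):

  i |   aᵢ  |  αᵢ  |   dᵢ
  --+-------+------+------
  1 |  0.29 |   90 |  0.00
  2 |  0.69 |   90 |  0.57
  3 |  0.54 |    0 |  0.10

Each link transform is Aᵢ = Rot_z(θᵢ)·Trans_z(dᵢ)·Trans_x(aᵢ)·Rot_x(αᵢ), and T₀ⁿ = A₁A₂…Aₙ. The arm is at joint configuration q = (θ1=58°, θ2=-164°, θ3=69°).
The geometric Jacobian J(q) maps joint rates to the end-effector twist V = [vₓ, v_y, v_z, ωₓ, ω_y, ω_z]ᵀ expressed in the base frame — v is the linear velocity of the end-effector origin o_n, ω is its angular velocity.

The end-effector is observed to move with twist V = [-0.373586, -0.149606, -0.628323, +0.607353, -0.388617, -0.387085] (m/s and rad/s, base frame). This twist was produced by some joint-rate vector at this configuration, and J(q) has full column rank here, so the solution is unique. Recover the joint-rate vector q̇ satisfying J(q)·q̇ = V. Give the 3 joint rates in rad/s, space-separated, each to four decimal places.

o_n = [0.5999, -1.0669, -0.1474]
J₁: ẑ×o_n = [1.0669, 0.5999, -0.0000], ω = ẑ
J2: z=[0.8480, -0.5299, 0.0000] o=[0.1537, 0.2459, 0.0000] → [0.0781, 0.1250, -0.8769, 0.8480, -0.5299, 0.0000]
J3: z=[-0.1461, -0.2338, 0.9613] o=[0.2856, -0.6186, -0.1902] → [0.4209, 0.3084, 0.1390, -0.1461, -0.2338, 0.9613]
q̇ = J⁺·V = [-0.4140, 0.7210, 0.0280]

-0.4140 0.7210 0.0280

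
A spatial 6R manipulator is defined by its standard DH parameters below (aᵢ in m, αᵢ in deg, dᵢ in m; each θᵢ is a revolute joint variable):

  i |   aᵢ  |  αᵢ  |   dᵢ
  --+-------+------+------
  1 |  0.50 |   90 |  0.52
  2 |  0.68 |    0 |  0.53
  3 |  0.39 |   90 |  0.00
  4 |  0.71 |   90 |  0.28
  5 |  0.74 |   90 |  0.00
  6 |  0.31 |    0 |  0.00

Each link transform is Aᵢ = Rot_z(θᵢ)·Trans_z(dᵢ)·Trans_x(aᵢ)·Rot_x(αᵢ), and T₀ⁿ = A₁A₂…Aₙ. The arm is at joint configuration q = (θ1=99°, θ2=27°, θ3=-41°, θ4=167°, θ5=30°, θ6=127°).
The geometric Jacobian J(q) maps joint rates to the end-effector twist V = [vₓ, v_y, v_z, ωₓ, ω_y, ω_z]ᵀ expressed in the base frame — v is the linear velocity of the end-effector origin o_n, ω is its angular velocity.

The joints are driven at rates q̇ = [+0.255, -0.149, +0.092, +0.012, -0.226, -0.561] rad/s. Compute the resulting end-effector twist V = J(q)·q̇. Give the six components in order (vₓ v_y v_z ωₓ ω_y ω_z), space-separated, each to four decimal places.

o_n = [0.9823, 0.4383, 0.4611]
J₁: ẑ×o_n = [-0.4383, 0.9823, 0.0000], ω = ẑ
J2: z=[0.9877, 0.1564, 0.0000] o=[-0.0782, 0.4938, 0.5200] → [-0.0092, 0.0582, -0.2207, 0.9877, 0.1564, 0.0000]
J3: z=[0.9877, 0.1564, 0.0000] o=[0.3505, 1.1752, 0.8287] → [-0.0575, 0.3631, -0.8266, 0.9877, 0.1564, 0.0000]
J4: z=[0.0378, -0.2389, -0.9703] o=[0.2913, 1.5489, 0.7344] → [-1.0123, -0.6601, 0.1231, 0.0378, -0.2389, -0.9703]
J5: z=[0.9282, 0.3680, -0.0544] o=[0.5646, 0.8440, 0.6300] → [-0.0843, 0.1341, -0.5303, 0.9282, 0.3680, -0.0544]
J6: z=[0.1523, -0.2424, 0.9582] o=[0.8158, 0.1797, 0.4221] → [-0.2572, 0.1536, 0.0797, 0.1523, -0.2424, 0.9582]
V = J·q̇ = [0.0355, 0.1508, 0.0334, -0.3510, 0.0410, -0.2819]

0.0355 0.1508 0.0334 -0.3510 0.0410 -0.2819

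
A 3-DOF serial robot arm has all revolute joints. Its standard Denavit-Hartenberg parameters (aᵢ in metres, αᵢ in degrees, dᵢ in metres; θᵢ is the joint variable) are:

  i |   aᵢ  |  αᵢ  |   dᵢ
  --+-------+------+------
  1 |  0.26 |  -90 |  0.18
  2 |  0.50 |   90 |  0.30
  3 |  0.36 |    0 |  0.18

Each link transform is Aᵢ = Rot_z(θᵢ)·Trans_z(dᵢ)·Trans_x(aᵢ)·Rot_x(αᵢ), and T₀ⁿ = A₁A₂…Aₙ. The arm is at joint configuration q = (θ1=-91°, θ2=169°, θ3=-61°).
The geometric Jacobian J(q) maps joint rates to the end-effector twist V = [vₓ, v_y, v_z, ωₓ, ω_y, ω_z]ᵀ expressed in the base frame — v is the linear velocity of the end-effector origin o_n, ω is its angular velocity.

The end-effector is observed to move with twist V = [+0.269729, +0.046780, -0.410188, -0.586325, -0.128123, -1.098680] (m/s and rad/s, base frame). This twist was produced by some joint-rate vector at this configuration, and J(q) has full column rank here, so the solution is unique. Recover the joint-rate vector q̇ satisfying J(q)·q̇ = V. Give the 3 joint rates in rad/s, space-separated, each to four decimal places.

-0.3870 -0.5840 0.7250

o_n = [-0.0084, 0.3680, -0.1254]
J₁: ẑ×o_n = [-0.3680, -0.0084, 0.0000], ω = ẑ
J2: z=[0.9998, -0.0175, 0.0000] o=[-0.0045, -0.2600, 0.1800] → [0.0053, 0.3054, 0.6278, 0.9998, -0.0175, 0.0000]
J3: z=[-0.0033, -0.1908, -0.9816] o=[0.3040, 0.2255, 0.0846] → [0.1799, 0.3060, -0.0601, -0.0033, -0.1908, -0.9816]
q̇ = J⁺·V = [-0.3870, -0.5840, 0.7250]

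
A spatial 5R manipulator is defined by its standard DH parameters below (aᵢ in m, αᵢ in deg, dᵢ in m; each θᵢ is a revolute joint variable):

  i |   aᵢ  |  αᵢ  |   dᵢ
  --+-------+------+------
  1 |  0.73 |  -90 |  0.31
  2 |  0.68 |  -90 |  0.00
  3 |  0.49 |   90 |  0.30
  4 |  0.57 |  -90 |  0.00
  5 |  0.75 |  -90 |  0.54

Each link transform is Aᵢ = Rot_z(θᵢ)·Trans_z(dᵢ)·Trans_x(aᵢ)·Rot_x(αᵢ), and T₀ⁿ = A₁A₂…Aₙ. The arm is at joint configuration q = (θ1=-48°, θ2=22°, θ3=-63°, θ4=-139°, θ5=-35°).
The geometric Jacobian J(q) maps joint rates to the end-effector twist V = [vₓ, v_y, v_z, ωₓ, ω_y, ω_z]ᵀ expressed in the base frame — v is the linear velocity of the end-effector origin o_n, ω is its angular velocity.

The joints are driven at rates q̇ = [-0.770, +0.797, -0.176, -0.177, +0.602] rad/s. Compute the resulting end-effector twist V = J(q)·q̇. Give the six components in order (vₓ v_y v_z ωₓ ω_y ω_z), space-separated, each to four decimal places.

-0.6460 -1.6936 -0.4423 1.1612 0.3073 -0.3118

o_n = [0.9926, -0.8766, 1.0274]
J₁: ẑ×o_n = [0.8766, 0.9926, -0.0000], ω = ẑ
J2: z=[0.7431, 0.6691, 0.0000] o=[0.4885, -0.5425, 0.3100] → [0.4801, -0.5332, -0.5856, 0.7431, 0.6691, 0.0000]
J3: z=[-0.2507, 0.2784, -0.9272] o=[0.9103, -1.0110, 0.0553] → [0.3953, 0.1674, -0.0566, -0.2507, 0.2784, -0.9272]
J4: z=[-0.2154, 0.9177, 0.3338] o=[1.2976, -0.7887, -0.3062] → [1.2532, 0.1855, 0.2988, -0.2154, 0.9177, 0.3338]
J5: z=[0.8084, -0.0242, 0.5882] o=[0.9853, -1.0147, 0.1137] → [-0.1033, -0.7344, 0.1118, 0.8084, -0.0242, 0.5882]
V = J·q̇ = [-0.6460, -1.6936, -0.4423, 1.1612, 0.3073, -0.3118]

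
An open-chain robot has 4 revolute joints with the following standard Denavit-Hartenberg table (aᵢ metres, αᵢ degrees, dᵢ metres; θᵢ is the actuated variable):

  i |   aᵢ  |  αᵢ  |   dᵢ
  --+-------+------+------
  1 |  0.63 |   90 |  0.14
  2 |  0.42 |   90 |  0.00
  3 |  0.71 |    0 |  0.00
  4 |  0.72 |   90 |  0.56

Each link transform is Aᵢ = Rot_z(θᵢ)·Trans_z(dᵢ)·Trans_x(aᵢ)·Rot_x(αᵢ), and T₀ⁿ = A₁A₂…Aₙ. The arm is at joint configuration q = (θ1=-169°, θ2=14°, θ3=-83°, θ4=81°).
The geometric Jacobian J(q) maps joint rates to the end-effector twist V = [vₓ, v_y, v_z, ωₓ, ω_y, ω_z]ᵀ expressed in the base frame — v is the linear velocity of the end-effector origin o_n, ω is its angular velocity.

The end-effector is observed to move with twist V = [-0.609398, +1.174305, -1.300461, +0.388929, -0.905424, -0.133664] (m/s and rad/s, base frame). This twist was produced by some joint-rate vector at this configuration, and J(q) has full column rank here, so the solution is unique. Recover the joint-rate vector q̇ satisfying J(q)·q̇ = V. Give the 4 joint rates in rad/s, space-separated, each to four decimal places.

o_n = [-1.7800, -1.0895, -0.1067]
J₁: ẑ×o_n = [1.0895, -1.7800, 0.0000], ω = ẑ
J2: z=[-0.1908, 0.9816, 0.0000] o=[-0.6184, -0.1202, 0.1400] → [-0.2422, -0.0471, 1.3251, -0.1908, 0.9816, 0.0000]
J3: z=[-0.2375, -0.0462, -0.9703] o=[-1.0185, -0.1980, 0.2416] → [-0.8490, 0.6562, 0.1766, -0.2375, -0.0462, -0.9703]
J4: z=[-0.2375, -0.0462, -0.9703] o=[-0.9664, -0.9057, 0.2625] → [-0.1612, 0.7017, 0.0061, -0.2375, -0.0462, -0.9703]
q̇ = J⁺·V = [-0.9720, -0.9630, -0.1120, -0.7520]

-0.9720 -0.9630 -0.1120 -0.7520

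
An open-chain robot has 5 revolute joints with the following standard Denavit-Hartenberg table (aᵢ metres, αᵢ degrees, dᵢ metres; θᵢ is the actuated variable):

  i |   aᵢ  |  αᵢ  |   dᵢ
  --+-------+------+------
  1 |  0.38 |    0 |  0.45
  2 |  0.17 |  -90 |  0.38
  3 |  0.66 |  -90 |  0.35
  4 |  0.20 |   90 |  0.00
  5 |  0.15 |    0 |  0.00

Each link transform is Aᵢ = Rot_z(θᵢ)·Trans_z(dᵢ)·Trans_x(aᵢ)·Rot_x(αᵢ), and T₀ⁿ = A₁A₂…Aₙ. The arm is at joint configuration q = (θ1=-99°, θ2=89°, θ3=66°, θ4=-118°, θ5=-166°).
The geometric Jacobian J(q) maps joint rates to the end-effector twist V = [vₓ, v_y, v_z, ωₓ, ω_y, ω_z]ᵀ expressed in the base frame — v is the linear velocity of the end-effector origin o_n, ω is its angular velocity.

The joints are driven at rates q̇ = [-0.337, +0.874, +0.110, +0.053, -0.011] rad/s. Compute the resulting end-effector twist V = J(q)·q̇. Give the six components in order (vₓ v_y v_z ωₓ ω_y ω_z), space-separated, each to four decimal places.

-0.3554 0.3129 -0.0352 -0.0238 0.1211 0.5066

o_n = [0.4639, -0.0634, 0.2652]
J₁: ẑ×o_n = [0.0634, 0.4639, -0.0000], ω = ẑ
J2: z=[0.0000, 0.0000, 1.0000] o=[-0.0594, -0.3753, 0.4500] → [-0.3119, 0.5233, 0.0000, 0.0000, 0.0000, 1.0000]
J3: z=[0.1736, 0.9848, 0.0000] o=[0.1080, -0.4048, 0.8300] → [-0.5562, 0.0981, -0.2912, 0.1736, 0.9848, 0.0000]
J4: z=[-0.8997, 0.1586, -0.4067] o=[0.4331, -0.1068, 0.2271] → [0.0237, 0.0218, -0.0439, -0.8997, 0.1586, -0.4067]
J5: z=[-0.4352, -0.4000, 0.8066] o=[0.4262, 0.0738, 0.3128] → [0.1297, 0.0097, 0.0748, -0.4352, -0.4000, 0.8066]
V = J·q̇ = [-0.3554, 0.3129, -0.0352, -0.0238, 0.1211, 0.5066]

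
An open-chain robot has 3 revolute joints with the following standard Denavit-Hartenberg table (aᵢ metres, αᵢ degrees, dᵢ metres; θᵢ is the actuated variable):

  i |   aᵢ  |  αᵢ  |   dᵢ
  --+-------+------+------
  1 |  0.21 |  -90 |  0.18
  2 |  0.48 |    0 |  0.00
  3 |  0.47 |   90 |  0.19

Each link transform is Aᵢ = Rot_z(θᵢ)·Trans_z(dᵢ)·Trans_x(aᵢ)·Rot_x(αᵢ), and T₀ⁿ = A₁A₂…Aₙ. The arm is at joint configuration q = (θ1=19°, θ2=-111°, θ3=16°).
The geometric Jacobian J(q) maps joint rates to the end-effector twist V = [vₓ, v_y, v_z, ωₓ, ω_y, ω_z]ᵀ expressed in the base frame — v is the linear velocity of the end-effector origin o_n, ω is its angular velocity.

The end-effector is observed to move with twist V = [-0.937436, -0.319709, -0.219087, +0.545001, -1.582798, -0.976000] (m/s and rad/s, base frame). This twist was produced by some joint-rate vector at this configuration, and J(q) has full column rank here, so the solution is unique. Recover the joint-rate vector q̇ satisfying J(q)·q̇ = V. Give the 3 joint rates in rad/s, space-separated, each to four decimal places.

-0.9760 -0.8750 -0.7990

o_n = [-0.0647, 0.1787, 1.0963]
J₁: ẑ×o_n = [-0.1787, -0.0647, 0.0000], ω = ẑ
J2: z=[-0.3256, 0.9455, 0.0000] o=[0.1986, 0.0684, 0.1800] → [0.8664, 0.2983, 0.2130, -0.3256, 0.9455, 0.0000]
J3: z=[-0.3256, 0.9455, 0.0000] o=[0.0359, 0.0124, 0.6281] → [0.4427, 0.1524, 0.0410, -0.3256, 0.9455, 0.0000]
q̇ = J⁺·V = [-0.9760, -0.8750, -0.7990]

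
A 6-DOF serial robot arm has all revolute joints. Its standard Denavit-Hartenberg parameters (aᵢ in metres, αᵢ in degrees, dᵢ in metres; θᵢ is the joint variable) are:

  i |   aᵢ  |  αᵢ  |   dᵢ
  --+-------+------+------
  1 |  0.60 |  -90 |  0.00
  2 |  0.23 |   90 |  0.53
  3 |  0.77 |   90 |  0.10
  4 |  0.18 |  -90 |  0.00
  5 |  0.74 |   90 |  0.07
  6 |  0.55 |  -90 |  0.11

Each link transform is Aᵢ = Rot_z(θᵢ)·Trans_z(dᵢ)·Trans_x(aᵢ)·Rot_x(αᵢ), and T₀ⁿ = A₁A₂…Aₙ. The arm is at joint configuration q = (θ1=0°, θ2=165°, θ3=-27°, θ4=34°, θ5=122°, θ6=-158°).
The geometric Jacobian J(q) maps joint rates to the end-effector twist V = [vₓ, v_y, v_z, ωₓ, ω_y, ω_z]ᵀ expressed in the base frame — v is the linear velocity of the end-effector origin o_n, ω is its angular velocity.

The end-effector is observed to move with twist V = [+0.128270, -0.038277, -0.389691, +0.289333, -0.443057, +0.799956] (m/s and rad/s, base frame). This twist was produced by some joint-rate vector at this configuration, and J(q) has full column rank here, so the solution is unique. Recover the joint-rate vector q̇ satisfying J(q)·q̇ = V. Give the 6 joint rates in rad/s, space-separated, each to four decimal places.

0.0760 0.0250 0.0870 0.2750 -0.4760 -0.6680

o_n = [-0.5509, 0.3147, -0.3828]
J₁: ẑ×o_n = [-0.3147, -0.5509, 0.0000], ω = ẑ
J2: z=[0.0000, 1.0000, 0.0000] o=[0.6000, 0.0000, 0.0000] → [-0.3828, -0.0000, 1.1509, 0.0000, 1.0000, 0.0000]
J3: z=[0.2588, 0.0000, -0.9659] o=[0.3778, 0.5300, -0.0595] → [-0.2080, 0.9807, -0.0557, 0.2588, 0.0000, -0.9659]
J4: z=[0.4385, -0.8910, 0.1175] o=[-0.2590, 0.1804, -0.3337] → [0.0280, -0.0128, -0.2012, 0.4385, -0.8910, 0.1175]
J5: z=[0.6958, 0.2539, -0.6718] o=[-0.3614, 0.1127, -0.4653] → [0.1567, 0.0699, 0.1887, 0.6958, 0.2539, -0.6718]
J6: z=[-0.7147, 0.1530, -0.6825] o=[-0.3648, 0.8372, -0.2993] → [-0.3694, 0.0673, 0.4019, -0.7147, 0.1530, -0.6825]
q̇ = J⁺·V = [0.0760, 0.0250, 0.0870, 0.2750, -0.4760, -0.6680]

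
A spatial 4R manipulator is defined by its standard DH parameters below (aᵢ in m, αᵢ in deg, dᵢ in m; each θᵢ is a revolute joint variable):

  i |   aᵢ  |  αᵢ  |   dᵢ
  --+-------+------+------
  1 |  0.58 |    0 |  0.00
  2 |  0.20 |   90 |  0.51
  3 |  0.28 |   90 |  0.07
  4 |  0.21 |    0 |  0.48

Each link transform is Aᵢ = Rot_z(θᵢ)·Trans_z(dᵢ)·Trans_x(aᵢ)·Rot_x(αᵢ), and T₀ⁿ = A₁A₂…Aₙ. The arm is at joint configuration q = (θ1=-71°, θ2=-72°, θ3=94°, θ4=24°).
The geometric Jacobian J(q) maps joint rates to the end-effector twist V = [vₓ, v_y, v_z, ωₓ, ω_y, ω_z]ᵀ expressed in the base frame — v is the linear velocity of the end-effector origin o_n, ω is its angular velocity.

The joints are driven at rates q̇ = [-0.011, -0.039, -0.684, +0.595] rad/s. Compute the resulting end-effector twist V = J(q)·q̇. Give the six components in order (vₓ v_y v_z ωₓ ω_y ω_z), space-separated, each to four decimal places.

-0.3662 -0.0901 -0.3557 -0.0624 -0.9035 -0.0085

o_n = [-0.4206, -0.8130, 1.0142]
J₁: ẑ×o_n = [0.8130, -0.4206, 0.0000], ω = ẑ
J2: z=[0.0000, 0.0000, 1.0000] o=[0.1888, -0.5484, 0.0000] → [0.2646, -0.6094, 0.0000, 0.0000, 0.0000, 1.0000]
J3: z=[-0.6018, 0.7986, 0.0000] o=[0.0291, -0.6688, 0.5100] → [0.4027, 0.3034, 0.4459, -0.6018, 0.7986, 0.0000]
J4: z=[-0.7967, -0.6003, 0.0698] o=[0.0026, -0.6011, 0.7893] → [-0.1202, 0.1496, -0.0852, -0.7967, -0.6003, 0.0698]
V = J·q̇ = [-0.3662, -0.0901, -0.3557, -0.0624, -0.9035, -0.0085]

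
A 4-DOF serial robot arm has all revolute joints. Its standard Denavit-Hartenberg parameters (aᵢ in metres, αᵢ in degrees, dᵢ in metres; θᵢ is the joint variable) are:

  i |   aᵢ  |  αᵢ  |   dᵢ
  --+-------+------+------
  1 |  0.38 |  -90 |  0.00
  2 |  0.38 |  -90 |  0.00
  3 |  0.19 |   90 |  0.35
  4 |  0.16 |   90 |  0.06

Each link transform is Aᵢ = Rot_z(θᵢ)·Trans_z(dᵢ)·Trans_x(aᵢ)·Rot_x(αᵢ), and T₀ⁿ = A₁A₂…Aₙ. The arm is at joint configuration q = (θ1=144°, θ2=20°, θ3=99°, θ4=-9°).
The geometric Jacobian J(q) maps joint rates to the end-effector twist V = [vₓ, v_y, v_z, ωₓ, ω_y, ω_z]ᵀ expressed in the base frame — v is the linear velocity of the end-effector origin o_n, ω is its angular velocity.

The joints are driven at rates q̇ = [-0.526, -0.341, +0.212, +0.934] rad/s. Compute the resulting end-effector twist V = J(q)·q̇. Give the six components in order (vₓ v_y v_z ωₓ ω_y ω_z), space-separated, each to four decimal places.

o_n = [-0.3025, 0.6563, -0.4370]
J₁: ẑ×o_n = [-0.6563, -0.3025, 0.0000], ω = ẑ
J2: z=[-0.5878, -0.8090, 0.0000] o=[-0.3074, 0.2234, 0.0000] → [0.3535, -0.2569, -0.2505, -0.5878, -0.8090, 0.0000]
J3: z=[0.2767, -0.2010, -0.9397] o=[-0.5963, 0.4332, -0.1300] → [0.2713, -0.1912, 0.1208, 0.2767, -0.2010, -0.9397]
J4: z=[-0.6589, 0.6721, -0.3378] o=[-0.3666, 0.4983, -0.4487] → [0.0612, -0.0139, -0.1472, -0.6589, 0.6721, -0.3378]
V = J·q̇ = [0.3393, 0.1932, -0.0264, -0.3563, 0.8610, -1.0407]

0.3393 0.1932 -0.0264 -0.3563 0.8610 -1.0407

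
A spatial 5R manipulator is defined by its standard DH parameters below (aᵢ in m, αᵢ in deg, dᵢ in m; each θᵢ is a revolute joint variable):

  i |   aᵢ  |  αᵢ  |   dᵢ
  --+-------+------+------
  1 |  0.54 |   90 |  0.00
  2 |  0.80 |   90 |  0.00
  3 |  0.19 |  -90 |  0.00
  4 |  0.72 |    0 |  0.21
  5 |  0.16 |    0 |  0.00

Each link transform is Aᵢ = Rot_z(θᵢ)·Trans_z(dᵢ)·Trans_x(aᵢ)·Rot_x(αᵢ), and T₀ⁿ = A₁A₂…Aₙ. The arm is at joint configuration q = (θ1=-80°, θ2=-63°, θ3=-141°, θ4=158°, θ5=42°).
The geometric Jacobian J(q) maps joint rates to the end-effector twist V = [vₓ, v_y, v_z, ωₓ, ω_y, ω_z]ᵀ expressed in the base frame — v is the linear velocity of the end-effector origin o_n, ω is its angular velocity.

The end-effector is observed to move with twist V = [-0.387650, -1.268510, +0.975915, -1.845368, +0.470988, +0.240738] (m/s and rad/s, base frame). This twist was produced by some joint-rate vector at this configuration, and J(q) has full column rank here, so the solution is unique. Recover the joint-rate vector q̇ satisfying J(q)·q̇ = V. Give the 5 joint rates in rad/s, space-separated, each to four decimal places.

o_n = [0.0106, -1.3957, -1.1678]
J₁: ẑ×o_n = [1.3957, 0.0106, -0.0000], ω = ẑ
J2: z=[-0.9848, -0.1736, 0.0000] o=[0.0938, -0.5318, 0.0000] → [0.2028, -1.1500, 0.8363, -0.9848, -0.1736, 0.0000]
J3: z=[-0.1547, 0.8775, -0.4540] o=[0.1568, -0.8895, -0.7128] → [-0.6290, -0.0040, 0.2067, -0.1547, 0.8775, -0.4540]
J4: z=[0.8150, -0.1464, -0.5607] o=[0.2630, -0.8027, -0.5812] → [-0.2466, 0.6195, -0.5202, 0.8150, -0.1464, -0.5607]
J5: z=[0.8150, -0.1464, -0.5607] o=[0.1030, -1.3750, -1.0388] → [0.0073, 0.1569, -0.0304, 0.8150, -0.1464, -0.5607]
q̇ = J⁺·V = [-0.2390, 0.7680, 0.4810, -0.4010, -0.8440]

-0.2390 0.7680 0.4810 -0.4010 -0.8440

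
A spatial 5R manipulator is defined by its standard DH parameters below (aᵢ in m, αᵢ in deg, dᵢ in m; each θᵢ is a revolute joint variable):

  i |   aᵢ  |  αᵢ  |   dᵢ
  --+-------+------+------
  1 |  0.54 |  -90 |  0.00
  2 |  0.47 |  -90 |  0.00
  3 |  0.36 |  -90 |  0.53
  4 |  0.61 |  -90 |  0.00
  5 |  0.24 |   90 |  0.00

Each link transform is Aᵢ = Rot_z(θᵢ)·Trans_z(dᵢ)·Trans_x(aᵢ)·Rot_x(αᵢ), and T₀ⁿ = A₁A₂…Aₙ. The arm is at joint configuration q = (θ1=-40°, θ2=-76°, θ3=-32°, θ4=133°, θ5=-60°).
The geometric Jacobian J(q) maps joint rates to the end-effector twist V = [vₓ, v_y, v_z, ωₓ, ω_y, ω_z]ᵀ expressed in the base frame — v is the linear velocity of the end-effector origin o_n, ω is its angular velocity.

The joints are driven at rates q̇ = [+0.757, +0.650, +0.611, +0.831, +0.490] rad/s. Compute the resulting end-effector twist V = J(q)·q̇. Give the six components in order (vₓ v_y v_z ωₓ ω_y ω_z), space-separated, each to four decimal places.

o_n = [0.3364, -0.6077, 0.4504]
J₁: ẑ×o_n = [0.6077, 0.3364, -0.0000], ω = ẑ
J2: z=[0.6428, 0.7660, 0.0000] o=[0.4137, -0.3471, 0.0000] → [0.3450, -0.2895, -0.1083, 0.6428, 0.7660, 0.0000]
J3: z=[0.7433, -0.6237, -0.2419] o=[0.5008, -0.4202, 0.4560] → [-0.0419, 0.0440, -0.2419, 0.7433, -0.6237, -0.2419]
J4: z=[-0.4469, -0.7320, 0.5142] o=[1.0739, -0.6521, 0.6240] → [0.1043, -0.4568, -0.5598, -0.4469, -0.7320, 0.5142]
J5: z=[0.1429, -0.6258, -0.7668] o=[0.5352, -0.4879, 0.3897] → [-0.1299, 0.1438, -0.1416, 0.1429, -0.6258, -0.7668]
V = J·q̇ = [0.6817, -0.2159, -0.7527, 0.5706, -0.7981, 0.6607]

0.6817 -0.2159 -0.7527 0.5706 -0.7981 0.6607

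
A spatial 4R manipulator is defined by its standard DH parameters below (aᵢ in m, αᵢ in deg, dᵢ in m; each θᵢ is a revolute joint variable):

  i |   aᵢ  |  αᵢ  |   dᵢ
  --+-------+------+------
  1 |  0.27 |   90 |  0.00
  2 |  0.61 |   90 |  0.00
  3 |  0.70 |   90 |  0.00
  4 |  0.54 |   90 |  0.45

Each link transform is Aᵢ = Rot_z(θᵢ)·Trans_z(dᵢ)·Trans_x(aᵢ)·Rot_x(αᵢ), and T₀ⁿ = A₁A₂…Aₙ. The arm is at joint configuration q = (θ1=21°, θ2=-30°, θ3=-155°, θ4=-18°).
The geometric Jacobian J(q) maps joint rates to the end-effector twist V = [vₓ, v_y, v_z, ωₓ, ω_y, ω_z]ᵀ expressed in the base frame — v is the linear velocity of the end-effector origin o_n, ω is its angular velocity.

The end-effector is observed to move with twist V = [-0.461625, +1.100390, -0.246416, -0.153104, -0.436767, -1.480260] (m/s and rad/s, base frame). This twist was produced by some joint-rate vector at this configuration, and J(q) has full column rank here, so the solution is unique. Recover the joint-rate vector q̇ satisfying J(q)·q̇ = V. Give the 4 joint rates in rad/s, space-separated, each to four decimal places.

-0.7190 0.6130 0.8090 -0.2870

o_n = [-0.2575, 0.0137, 0.4845]
J₁: ẑ×o_n = [-0.0137, -0.2575, 0.0000], ω = ẑ
J2: z=[0.3584, -0.9336, 0.0000] o=[0.2521, 0.0968, 0.0000] → [-0.4524, -0.1736, -0.5055, 0.3584, -0.9336, 0.0000]
J3: z=[-0.4668, -0.1792, -0.8660] o=[0.7453, 0.2861, -0.3050] → [-0.3774, 1.2370, -0.0525, -0.4668, -0.1792, -0.8660]
J4: z=[-0.0169, -0.9773, 0.2113] o=[0.1263, 0.3654, 0.0122] → [-0.3873, -0.0731, -0.3691, -0.0169, -0.9773, 0.2113]
q̇ = J⁺·V = [-0.7190, 0.6130, 0.8090, -0.2870]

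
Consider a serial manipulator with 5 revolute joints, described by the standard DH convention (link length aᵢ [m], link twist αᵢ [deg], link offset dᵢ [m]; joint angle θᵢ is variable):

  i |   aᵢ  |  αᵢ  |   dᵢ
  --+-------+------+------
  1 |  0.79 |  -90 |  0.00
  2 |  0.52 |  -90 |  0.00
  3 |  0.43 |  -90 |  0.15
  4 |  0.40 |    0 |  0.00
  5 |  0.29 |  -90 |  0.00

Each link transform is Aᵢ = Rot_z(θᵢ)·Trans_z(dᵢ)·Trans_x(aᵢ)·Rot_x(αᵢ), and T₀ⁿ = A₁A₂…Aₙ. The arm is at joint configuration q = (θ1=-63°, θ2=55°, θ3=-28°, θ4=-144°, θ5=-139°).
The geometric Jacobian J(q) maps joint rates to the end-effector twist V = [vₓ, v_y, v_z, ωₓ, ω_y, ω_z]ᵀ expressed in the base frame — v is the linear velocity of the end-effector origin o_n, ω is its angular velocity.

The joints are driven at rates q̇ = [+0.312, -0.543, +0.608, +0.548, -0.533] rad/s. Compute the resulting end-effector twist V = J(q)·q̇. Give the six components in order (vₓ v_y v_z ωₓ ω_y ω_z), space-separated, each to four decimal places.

0.3879 -0.0855 -0.0679 -0.7199 0.1876 -0.0425

o_n = [0.5672, -0.9357, -0.6089]
J₁: ẑ×o_n = [0.9357, 0.5672, -0.0000], ω = ẑ
J2: z=[0.8910, 0.4540, 0.0000] o=[0.3587, -0.7039, 0.0000] → [-0.2764, 0.5425, -0.3012, 0.8910, 0.4540, 0.0000]
J3: z=[-0.3719, 0.7299, -0.5736] o=[0.4941, -0.9696, -0.4260] → [-0.1140, -0.1100, -0.0660, -0.3719, 0.7299, -0.5736]
J4: z=[-0.6645, -0.6408, -0.3846] o=[0.7170, -0.9626, -0.8230] → [-0.1268, 0.1999, -0.1139, -0.6645, -0.6408, -0.3846]
J5: z=[-0.6645, -0.6408, -0.3846] o=[0.4198, -0.7139, -0.7238] → [-0.1589, 0.0197, 0.2418, -0.6645, -0.6408, -0.3846]
V = J·q̇ = [0.3879, -0.0855, -0.0679, -0.7199, 0.1876, -0.0425]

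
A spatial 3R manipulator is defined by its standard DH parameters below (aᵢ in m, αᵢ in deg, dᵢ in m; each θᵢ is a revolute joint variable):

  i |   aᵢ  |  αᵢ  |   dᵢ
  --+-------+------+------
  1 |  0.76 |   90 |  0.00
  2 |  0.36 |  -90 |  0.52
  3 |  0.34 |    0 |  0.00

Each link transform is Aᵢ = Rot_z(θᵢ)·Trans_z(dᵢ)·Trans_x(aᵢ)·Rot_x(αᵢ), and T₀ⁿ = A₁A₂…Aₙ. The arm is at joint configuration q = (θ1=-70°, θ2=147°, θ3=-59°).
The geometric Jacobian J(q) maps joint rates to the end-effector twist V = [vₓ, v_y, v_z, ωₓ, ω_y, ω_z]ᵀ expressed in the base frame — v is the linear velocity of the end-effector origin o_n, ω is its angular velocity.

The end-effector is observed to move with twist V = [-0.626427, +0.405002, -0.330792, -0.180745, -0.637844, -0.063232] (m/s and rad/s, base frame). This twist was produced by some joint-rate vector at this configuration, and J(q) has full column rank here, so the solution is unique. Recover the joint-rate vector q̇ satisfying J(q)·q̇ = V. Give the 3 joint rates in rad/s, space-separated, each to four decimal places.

o_n = [-0.6561, -0.5700, 0.2914]
J₁: ẑ×o_n = [0.5700, -0.6561, 0.0000], ω = ẑ
J2: z=[-0.9397, -0.3420, 0.0000] o=[0.2599, -0.7142, 0.0000] → [-0.0997, 0.2739, -0.4488, -0.9397, -0.3420, 0.0000]
J3: z=[-0.1863, 0.5118, -0.8387] o=[-0.3320, -0.6083, 0.1961] → [0.0810, 0.2896, 0.1587, -0.1863, 0.5118, -0.8387]
q̇ = J⁺·V = [-0.8910, 0.3880, -0.9870]

-0.8910 0.3880 -0.9870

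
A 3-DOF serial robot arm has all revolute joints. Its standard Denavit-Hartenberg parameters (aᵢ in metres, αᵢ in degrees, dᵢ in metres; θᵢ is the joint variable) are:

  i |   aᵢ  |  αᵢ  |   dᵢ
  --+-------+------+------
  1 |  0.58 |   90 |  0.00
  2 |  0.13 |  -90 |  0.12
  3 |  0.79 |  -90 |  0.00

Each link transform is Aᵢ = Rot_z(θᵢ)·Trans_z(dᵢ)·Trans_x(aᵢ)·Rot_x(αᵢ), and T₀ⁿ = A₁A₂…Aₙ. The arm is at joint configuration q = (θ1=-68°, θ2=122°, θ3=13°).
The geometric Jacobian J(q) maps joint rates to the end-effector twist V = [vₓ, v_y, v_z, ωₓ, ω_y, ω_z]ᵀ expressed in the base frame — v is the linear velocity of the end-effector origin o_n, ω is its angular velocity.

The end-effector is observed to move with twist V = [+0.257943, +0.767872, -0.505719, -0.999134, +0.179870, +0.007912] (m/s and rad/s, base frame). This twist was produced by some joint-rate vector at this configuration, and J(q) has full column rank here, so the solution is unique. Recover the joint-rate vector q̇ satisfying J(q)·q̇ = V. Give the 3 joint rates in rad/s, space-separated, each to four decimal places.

0.3460 0.8590 0.6380

o_n = [0.0922, -0.0741, 0.7630]
J₁: ẑ×o_n = [0.0741, 0.0922, -0.0000], ω = ẑ
J2: z=[-0.9272, -0.3746, 0.0000] o=[0.2173, -0.5378, 0.0000] → [-0.2858, 0.7075, -0.4768, -0.9272, -0.3746, 0.0000]
J3: z=[-0.3177, 0.7863, -0.5299] o=[0.0802, -0.5188, 0.1102] → [0.7490, 0.2010, -0.1507, -0.3177, 0.7863, -0.5299]
q̇ = J⁺·V = [0.3460, 0.8590, 0.6380]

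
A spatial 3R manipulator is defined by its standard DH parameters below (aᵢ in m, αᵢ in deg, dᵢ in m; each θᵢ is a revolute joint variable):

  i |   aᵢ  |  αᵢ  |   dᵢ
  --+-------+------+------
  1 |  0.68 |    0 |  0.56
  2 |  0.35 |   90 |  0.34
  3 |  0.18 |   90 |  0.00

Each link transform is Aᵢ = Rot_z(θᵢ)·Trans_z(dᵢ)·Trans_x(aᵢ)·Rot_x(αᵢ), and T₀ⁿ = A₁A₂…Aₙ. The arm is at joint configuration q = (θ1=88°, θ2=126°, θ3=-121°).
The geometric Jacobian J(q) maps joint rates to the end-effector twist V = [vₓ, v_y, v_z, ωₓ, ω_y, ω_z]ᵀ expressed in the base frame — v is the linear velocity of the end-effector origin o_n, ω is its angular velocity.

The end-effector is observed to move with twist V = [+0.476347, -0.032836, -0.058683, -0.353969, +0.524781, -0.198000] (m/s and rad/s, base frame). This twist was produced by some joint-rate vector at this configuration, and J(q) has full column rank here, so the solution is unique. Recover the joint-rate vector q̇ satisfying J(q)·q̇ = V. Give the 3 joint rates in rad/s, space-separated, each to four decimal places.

o_n = [-0.1896, 0.5357, 0.7457]
J₁: ẑ×o_n = [-0.5357, -0.1896, 0.0000], ω = ẑ
J2: z=[0.0000, 0.0000, 1.0000] o=[0.0237, 0.6796, 0.5600] → [0.1439, -0.2133, 0.0000, 0.0000, 0.0000, 1.0000]
J3: z=[-0.5592, 0.8290, 0.0000] o=[-0.2664, 0.4839, 0.9000] → [-0.1279, -0.0863, -0.0927, -0.5592, 0.8290, 0.0000]
q̇ = J⁺·V = [-0.8620, 0.6640, 0.6330]

-0.8620 0.6640 0.6330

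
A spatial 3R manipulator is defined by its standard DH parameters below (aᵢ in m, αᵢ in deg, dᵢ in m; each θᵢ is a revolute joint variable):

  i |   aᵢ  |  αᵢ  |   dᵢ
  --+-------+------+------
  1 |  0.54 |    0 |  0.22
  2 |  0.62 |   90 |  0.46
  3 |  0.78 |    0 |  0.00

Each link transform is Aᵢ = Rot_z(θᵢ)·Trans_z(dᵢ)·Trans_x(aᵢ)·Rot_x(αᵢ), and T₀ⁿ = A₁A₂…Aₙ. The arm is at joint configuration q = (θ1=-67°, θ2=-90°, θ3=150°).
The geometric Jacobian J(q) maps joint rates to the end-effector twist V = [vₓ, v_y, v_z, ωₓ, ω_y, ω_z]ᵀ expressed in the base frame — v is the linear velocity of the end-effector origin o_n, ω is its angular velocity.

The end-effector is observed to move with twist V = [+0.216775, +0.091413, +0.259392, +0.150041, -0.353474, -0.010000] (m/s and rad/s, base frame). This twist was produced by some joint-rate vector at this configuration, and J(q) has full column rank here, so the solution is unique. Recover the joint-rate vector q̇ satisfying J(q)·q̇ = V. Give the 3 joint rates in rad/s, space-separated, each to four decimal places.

o_n = [0.2621, -0.4754, 1.0700]
J₁: ẑ×o_n = [0.4754, 0.2621, -0.0000], ω = ẑ
J2: z=[0.0000, 0.0000, 1.0000] o=[0.2110, -0.4971, 0.2200] → [-0.0217, 0.0511, 0.0000, 0.0000, 0.0000, 1.0000]
J3: z=[-0.3907, 0.9205, 0.0000] o=[-0.3597, -0.7393, 0.6800] → [0.3590, 0.1524, -0.6755, -0.3907, 0.9205, 0.0000]
q̇ = J⁺·V = [0.7130, -0.7230, -0.3840]

0.7130 -0.7230 -0.3840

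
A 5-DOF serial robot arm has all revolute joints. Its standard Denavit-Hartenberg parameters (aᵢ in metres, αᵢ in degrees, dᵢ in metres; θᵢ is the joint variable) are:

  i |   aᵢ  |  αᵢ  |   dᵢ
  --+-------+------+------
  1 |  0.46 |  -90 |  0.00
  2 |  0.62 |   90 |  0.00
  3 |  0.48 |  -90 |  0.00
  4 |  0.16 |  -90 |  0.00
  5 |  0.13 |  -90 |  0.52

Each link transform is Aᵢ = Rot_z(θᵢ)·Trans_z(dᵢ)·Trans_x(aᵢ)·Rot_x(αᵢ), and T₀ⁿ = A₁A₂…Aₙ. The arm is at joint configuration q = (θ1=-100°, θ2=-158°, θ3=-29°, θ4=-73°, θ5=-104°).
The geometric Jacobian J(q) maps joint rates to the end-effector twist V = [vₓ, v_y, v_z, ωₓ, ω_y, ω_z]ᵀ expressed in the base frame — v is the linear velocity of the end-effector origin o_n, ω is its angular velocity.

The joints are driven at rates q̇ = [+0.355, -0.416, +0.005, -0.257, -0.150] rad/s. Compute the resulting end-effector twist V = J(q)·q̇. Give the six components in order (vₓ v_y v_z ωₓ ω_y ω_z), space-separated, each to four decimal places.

o_n = [-0.2051, 1.0350, 0.6147]
J₁: ẑ×o_n = [-1.0350, -0.2051, 0.0000], ω = ẑ
J2: z=[0.9848, -0.1736, 0.0000] o=[-0.0799, -0.4530, 0.0000] → [-0.1067, -0.6053, 1.4436, 0.9848, -0.1736, 0.0000]
J3: z=[0.0650, 0.3689, -0.9272] o=[0.0199, 0.1131, 0.2323] → [0.9958, 0.1838, 0.1430, 0.0650, 0.3689, -0.9272]
J4: z=[0.9394, 0.2908, 0.1816] o=[-0.1416, 0.5369, 0.3895] → [-0.0250, -0.2230, 0.4864, 0.9394, 0.2908, 0.1816]
J5: z=[-0.3409, 0.7364, 0.5844] o=[-0.1474, 0.6346, 0.2630] → [0.0250, 0.0862, -0.0940, -0.3409, 0.7364, 0.5844]
V = J·q̇ = [-0.3154, 0.2243, -0.7107, -0.5996, -0.1111, 0.2160]

-0.3154 0.2243 -0.7107 -0.5996 -0.1111 0.2160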